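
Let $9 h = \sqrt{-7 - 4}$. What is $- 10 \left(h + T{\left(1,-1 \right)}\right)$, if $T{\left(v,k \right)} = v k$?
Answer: $10 - \frac{10 i \sqrt{11}}{9} \approx 10.0 - 3.6851 i$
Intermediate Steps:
$T{\left(v,k \right)} = k v$
$h = \frac{i \sqrt{11}}{9}$ ($h = \frac{\sqrt{-7 - 4}}{9} = \frac{\sqrt{-11}}{9} = \frac{i \sqrt{11}}{9} \approx 0.36851 i$)
$- 10 \left(h + T{\left(1,-1 \right)}\right) = - 10 \left(\frac{i \sqrt{11}}{9} - 1\right) = - 10 \left(-1 + \frac{i \sqrt{11}}{9}\right) = 10 - \frac{10 i \sqrt{11}}{9}$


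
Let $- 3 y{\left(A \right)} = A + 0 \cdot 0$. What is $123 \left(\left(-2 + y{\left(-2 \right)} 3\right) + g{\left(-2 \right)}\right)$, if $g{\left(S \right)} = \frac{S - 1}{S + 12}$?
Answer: $- \frac{369}{10} \approx -36.9$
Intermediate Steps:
$g{\left(S \right)} = \frac{-1 + S}{12 + S}$
$y{\left(A \right)} = - \frac{A}{3}$ ($y{\left(A \right)} = - \frac{A + 0 \cdot 0}{3} = - \frac{A + 0}{3} = - \frac{A}{3}$)
$123 \left(\left(-2 + y{\left(-2 \right)} 3\right) + g{\left(-2 \right)}\right) = 123 \left(\left(-2 + \left(- \frac{1}{3}\right) \left(-2\right) 3\right) + \frac{-1 - 2}{12 - 2}\right) = 123 \left(\left(-2 + \frac{2}{3} \cdot 3\right) + \frac{1}{10} \left(-3\right)\right) = 123 \left(\left(-2 + 2\right) + \frac{1}{10} \left(-3\right)\right) = 123 \left(0 - \frac{3}{10}\right) = 123 \left(- \frac{3}{10}\right) = - \frac{369}{10}$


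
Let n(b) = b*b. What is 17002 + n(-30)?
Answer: 17902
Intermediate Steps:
n(b) = b²
17002 + n(-30) = 17002 + (-30)² = 17002 + 900 = 17902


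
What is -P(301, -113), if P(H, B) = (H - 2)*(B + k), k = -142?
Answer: 76245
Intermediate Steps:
P(H, B) = (-142 + B)*(-2 + H) (P(H, B) = (H - 2)*(B - 142) = (-2 + H)*(-142 + B) = (-142 + B)*(-2 + H))
-P(301, -113) = -(284 - 142*301 - 2*(-113) - 113*301) = -(284 - 42742 + 226 - 34013) = -1*(-76245) = 76245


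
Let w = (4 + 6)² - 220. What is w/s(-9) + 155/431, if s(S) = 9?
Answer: -16775/1293 ≈ -12.974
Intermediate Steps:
w = -120 (w = 10² - 220 = 100 - 220 = -120)
w/s(-9) + 155/431 = -120/9 + 155/431 = -120*⅑ + 155*(1/431) = -40/3 + 155/431 = -16775/1293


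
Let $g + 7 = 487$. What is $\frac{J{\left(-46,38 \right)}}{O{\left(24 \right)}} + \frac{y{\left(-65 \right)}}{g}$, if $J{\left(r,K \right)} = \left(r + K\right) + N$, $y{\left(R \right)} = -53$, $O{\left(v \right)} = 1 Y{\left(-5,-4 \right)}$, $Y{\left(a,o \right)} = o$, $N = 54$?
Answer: $- \frac{5573}{480} \approx -11.61$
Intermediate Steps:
$g = 480$ ($g = -7 + 487 = 480$)
$O{\left(v \right)} = -4$ ($O{\left(v \right)} = 1 \left(-4\right) = -4$)
$J{\left(r,K \right)} = 54 + K + r$ ($J{\left(r,K \right)} = \left(r + K\right) + 54 = \left(K + r\right) + 54 = 54 + K + r$)
$\frac{J{\left(-46,38 \right)}}{O{\left(24 \right)}} + \frac{y{\left(-65 \right)}}{g} = \frac{54 + 38 - 46}{-4} - \frac{53}{480} = 46 \left(- \frac{1}{4}\right) - \frac{53}{480} = - \frac{23}{2} - \frac{53}{480} = - \frac{5573}{480}$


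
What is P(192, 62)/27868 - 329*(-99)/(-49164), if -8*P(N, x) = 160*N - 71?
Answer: -730694705/913401568 ≈ -0.79997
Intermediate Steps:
P(N, x) = 71/8 - 20*N (P(N, x) = -(160*N - 71)/8 = -(-71 + 160*N)/8 = 71/8 - 20*N)
P(192, 62)/27868 - 329*(-99)/(-49164) = (71/8 - 20*192)/27868 - 329*(-99)/(-49164) = (71/8 - 3840)*(1/27868) + 32571*(-1/49164) = -30649/8*1/27868 - 10857/16388 = -30649/222944 - 10857/16388 = -730694705/913401568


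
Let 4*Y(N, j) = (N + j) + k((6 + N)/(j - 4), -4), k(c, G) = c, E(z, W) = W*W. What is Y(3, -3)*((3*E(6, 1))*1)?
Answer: -27/28 ≈ -0.96429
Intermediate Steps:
E(z, W) = W²
Y(N, j) = N/4 + j/4 + (6 + N)/(4*(-4 + j)) (Y(N, j) = ((N + j) + (6 + N)/(j - 4))/4 = ((N + j) + (6 + N)/(-4 + j))/4 = (N + j + (6 + N)/(-4 + j))/4 = N/4 + j/4 + (6 + N)/(4*(-4 + j)))
Y(3, -3)*((3*E(6, 1))*1) = ((6 + 3 + (-4 - 3)*(3 - 3))/(4*(-4 - 3)))*((3*1²)*1) = ((¼)*(6 + 3 - 7*0)/(-7))*((3*1)*1) = ((¼)*(-⅐)*(6 + 3 + 0))*(3*1) = ((¼)*(-⅐)*9)*3 = -9/28*3 = -27/28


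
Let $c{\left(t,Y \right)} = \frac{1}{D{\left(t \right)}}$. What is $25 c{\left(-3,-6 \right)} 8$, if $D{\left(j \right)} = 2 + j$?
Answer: $-200$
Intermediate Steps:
$c{\left(t,Y \right)} = \frac{1}{2 + t}$
$25 c{\left(-3,-6 \right)} 8 = \frac{25}{2 - 3} \cdot 8 = \frac{25}{-1} \cdot 8 = 25 \left(-1\right) 8 = \left(-25\right) 8 = -200$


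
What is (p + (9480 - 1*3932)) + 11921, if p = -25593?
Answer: -8124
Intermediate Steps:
(p + (9480 - 1*3932)) + 11921 = (-25593 + (9480 - 1*3932)) + 11921 = (-25593 + (9480 - 3932)) + 11921 = (-25593 + 5548) + 11921 = -20045 + 11921 = -8124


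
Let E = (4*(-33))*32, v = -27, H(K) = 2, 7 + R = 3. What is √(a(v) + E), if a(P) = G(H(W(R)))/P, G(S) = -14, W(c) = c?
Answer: I*√342102/9 ≈ 64.988*I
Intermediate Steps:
R = -4 (R = -7 + 3 = -4)
E = -4224 (E = -132*32 = -4224)
a(P) = -14/P
√(a(v) + E) = √(-14/(-27) - 4224) = √(-14*(-1/27) - 4224) = √(14/27 - 4224) = √(-114034/27) = I*√342102/9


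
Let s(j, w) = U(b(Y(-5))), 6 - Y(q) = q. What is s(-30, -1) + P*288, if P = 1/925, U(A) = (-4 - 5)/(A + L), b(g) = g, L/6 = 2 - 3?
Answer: -1377/925 ≈ -1.4886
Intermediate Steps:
Y(q) = 6 - q
L = -6 (L = 6*(2 - 3) = 6*(-1) = -6)
U(A) = -9/(-6 + A) (U(A) = (-4 - 5)/(A - 6) = -9/(-6 + A))
s(j, w) = -9/5 (s(j, w) = -9/(-6 + (6 - 1*(-5))) = -9/(-6 + (6 + 5)) = -9/(-6 + 11) = -9/5)
P = 1/925 ≈ 0.0010811
s(-30, -1) + P*288 = -9/5 + (1/925)*288 = -9/5 + 288/925 = -1377/925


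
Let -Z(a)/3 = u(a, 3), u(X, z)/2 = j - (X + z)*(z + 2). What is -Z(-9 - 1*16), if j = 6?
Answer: 696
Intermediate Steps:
u(X, z) = 12 - 2*(2 + z)*(X + z) (u(X, z) = 2*(6 - (X + z)*(z + 2)) = 2*(6 - (X + z)*(2 + z)) = 2*(6 - (2 + z)*(X + z)) = 12 - 2*(2 + z)*(X + z))
Z(a) = 54 + 30*a (Z(a) = -3*(12 - 4*a - 4*3 - 2*3**2 - 2*a*3) = -3*(12 - 4*a - 12 - 2*9 - 6*a) = -3*(12 - 4*a - 12 - 18 - 6*a) = -3*(-18 - 10*a) = 54 + 30*a)
-Z(-9 - 1*16) = -(54 + 30*(-9 - 1*16)) = -(54 + 30*(-9 - 16)) = -(54 + 30*(-25)) = -(54 - 750) = -1*(-696) = 696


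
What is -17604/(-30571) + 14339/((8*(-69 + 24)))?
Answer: -432020129/11005560 ≈ -39.255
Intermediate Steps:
-17604/(-30571) + 14339/((8*(-69 + 24))) = -17604*(-1/30571) + 14339/((8*(-45))) = 17604/30571 + 14339/(-360) = 17604/30571 + 14339*(-1/360) = 17604/30571 - 14339/360 = -432020129/11005560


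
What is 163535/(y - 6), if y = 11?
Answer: 32707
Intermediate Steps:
163535/(y - 6) = 163535/(11 - 6) = 163535/5 = (1/5)*163535 = 32707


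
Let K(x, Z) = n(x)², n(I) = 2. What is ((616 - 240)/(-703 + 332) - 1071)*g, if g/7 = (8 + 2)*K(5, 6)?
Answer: -15908680/53 ≈ -3.0016e+5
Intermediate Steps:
K(x, Z) = 4 (K(x, Z) = 2² = 4)
g = 280 (g = 7*((8 + 2)*4) = 7*(10*4) = 7*40 = 280)
((616 - 240)/(-703 + 332) - 1071)*g = ((616 - 240)/(-703 + 332) - 1071)*280 = (376/(-371) - 1071)*280 = (376*(-1/371) - 1071)*280 = (-376/371 - 1071)*280 = -397717/371*280 = -15908680/53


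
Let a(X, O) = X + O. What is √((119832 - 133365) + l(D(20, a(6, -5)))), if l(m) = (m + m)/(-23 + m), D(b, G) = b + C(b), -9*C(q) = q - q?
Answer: I*√121917/3 ≈ 116.39*I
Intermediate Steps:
a(X, O) = O + X
C(q) = 0 (C(q) = -(q - q)/9 = -⅑*0 = 0)
D(b, G) = b (D(b, G) = b + 0 = b)
l(m) = 2*m/(-23 + m) (l(m) = (2*m)/(-23 + m) = 2*m/(-23 + m))
√((119832 - 133365) + l(D(20, a(6, -5)))) = √((119832 - 133365) + 2*20/(-23 + 20)) = √(-13533 + 2*20/(-3)) = √(-13533 + 2*20*(-⅓)) = √(-13533 - 40/3) = √(-40639/3) = I*√121917/3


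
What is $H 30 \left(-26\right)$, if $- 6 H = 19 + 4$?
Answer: $2990$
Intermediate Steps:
$H = - \frac{23}{6}$ ($H = - \frac{19 + 4}{6} = \left(- \frac{1}{6}\right) 23 = - \frac{23}{6} \approx -3.8333$)
$H 30 \left(-26\right) = \left(- \frac{23}{6}\right) 30 \left(-26\right) = \left(-115\right) \left(-26\right) = 2990$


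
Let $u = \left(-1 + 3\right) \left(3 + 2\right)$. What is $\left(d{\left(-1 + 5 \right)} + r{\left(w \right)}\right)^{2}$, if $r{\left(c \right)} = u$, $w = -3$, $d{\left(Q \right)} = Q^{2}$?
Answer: $676$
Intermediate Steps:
$u = 10$ ($u = 2 \cdot 5 = 10$)
$r{\left(c \right)} = 10$
$\left(d{\left(-1 + 5 \right)} + r{\left(w \right)}\right)^{2} = \left(\left(-1 + 5\right)^{2} + 10\right)^{2} = \left(4^{2} + 10\right)^{2} = \left(16 + 10\right)^{2} = 26^{2} = 676$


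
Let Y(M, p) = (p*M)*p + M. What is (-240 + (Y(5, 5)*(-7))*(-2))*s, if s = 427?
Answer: 674660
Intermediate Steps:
Y(M, p) = M + M*p² (Y(M, p) = (M*p)*p + M = M*p² + M = M + M*p²)
(-240 + (Y(5, 5)*(-7))*(-2))*s = (-240 + ((5*(1 + 5²))*(-7))*(-2))*427 = (-240 + ((5*(1 + 25))*(-7))*(-2))*427 = (-240 + ((5*26)*(-7))*(-2))*427 = (-240 + (130*(-7))*(-2))*427 = (-240 - 910*(-2))*427 = (-240 + 1820)*427 = 1580*427 = 674660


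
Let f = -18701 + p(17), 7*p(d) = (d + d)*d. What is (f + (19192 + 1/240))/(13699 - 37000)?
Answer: -963607/39145680 ≈ -0.024616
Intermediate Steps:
p(d) = 2*d**2/7 (p(d) = ((d + d)*d)/7 = ((2*d)*d)/7 = (2*d**2)/7 = 2*d**2/7)
f = -130329/7 (f = -18701 + (2/7)*17**2 = -18701 + (2/7)*289 = -18701 + 578/7 = -130329/7 ≈ -18618.)
(f + (19192 + 1/240))/(13699 - 37000) = (-130329/7 + (19192 + 1/240))/(13699 - 37000) = (-130329/7 + (19192 + 1/240))/(-23301) = (-130329/7 + 4606081/240)*(-1/23301) = (963607/1680)*(-1/23301) = -963607/39145680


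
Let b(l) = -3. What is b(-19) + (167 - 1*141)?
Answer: 23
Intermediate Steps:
b(-19) + (167 - 1*141) = -3 + (167 - 1*141) = -3 + (167 - 141) = -3 + 26 = 23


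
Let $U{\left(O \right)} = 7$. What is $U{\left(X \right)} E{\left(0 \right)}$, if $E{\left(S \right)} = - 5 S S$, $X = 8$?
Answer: $0$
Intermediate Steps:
$E{\left(S \right)} = - 5 S^{2}$
$U{\left(X \right)} E{\left(0 \right)} = 7 \left(- 5 \cdot 0^{2}\right) = 7 \left(\left(-5\right) 0\right) = 7 \cdot 0 = 0$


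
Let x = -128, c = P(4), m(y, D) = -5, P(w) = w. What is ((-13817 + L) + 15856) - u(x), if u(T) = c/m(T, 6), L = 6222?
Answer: 41309/5 ≈ 8261.8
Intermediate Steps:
c = 4
u(T) = -⅘ (u(T) = 4/(-5) = 4*(-⅕) = -⅘)
((-13817 + L) + 15856) - u(x) = ((-13817 + 6222) + 15856) - 1*(-⅘) = (-7595 + 15856) + ⅘ = 8261 + ⅘ = 41309/5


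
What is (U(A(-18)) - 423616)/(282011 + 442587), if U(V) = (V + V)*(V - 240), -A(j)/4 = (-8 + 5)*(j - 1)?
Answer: -105104/362299 ≈ -0.29010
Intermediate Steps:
A(j) = -12 + 12*j (A(j) = -4*(-8 + 5)*(j - 1) = -(-12)*(-1 + j) = -4*(3 - 3*j) = -12 + 12*j)
U(V) = 2*V*(-240 + V) (U(V) = (2*V)*(-240 + V) = 2*V*(-240 + V))
(U(A(-18)) - 423616)/(282011 + 442587) = (2*(-12 + 12*(-18))*(-240 + (-12 + 12*(-18))) - 423616)/(282011 + 442587) = (2*(-12 - 216)*(-240 + (-12 - 216)) - 423616)/724598 = (2*(-228)*(-240 - 228) - 423616)*(1/724598) = (2*(-228)*(-468) - 423616)*(1/724598) = (213408 - 423616)*(1/724598) = -210208*1/724598 = -105104/362299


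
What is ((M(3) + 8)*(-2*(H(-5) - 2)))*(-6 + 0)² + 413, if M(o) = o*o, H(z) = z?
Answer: 8981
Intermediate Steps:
M(o) = o²
((M(3) + 8)*(-2*(H(-5) - 2)))*(-6 + 0)² + 413 = ((3² + 8)*(-2*(-5 - 2)))*(-6 + 0)² + 413 = ((9 + 8)*(-2*(-7)))*(-6)² + 413 = (17*14)*36 + 413 = 238*36 + 413 = 8568 + 413 = 8981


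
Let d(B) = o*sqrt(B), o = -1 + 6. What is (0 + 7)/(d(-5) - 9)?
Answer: -63/206 - 35*I*sqrt(5)/206 ≈ -0.30583 - 0.37991*I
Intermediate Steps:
o = 5
d(B) = 5*sqrt(B)
(0 + 7)/(d(-5) - 9) = (0 + 7)/(5*sqrt(-5) - 9) = 7/(5*(I*sqrt(5)) - 9) = 7/(5*I*sqrt(5) - 9) = 7/(-9 + 5*I*sqrt(5))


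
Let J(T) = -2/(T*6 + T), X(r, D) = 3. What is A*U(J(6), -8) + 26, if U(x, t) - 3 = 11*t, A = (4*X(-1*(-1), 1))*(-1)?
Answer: 1046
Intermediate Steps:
A = -12 (A = (4*3)*(-1) = 12*(-1) = -12)
J(T) = -2/(7*T) (J(T) = -2/(6*T + T) = -2*1/(7*T) = -2/(7*T))
U(x, t) = 3 + 11*t
A*U(J(6), -8) + 26 = -12*(3 + 11*(-8)) + 26 = -12*(3 - 88) + 26 = -12*(-85) + 26 = 1020 + 26 = 1046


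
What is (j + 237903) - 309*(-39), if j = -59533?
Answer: 190421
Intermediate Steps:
(j + 237903) - 309*(-39) = (-59533 + 237903) - 309*(-39) = 178370 + 12051 = 190421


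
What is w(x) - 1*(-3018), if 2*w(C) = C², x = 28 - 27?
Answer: 6037/2 ≈ 3018.5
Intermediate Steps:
x = 1
w(C) = C²/2
w(x) - 1*(-3018) = (½)*1² - 1*(-3018) = (½)*1 + 3018 = ½ + 3018 = 6037/2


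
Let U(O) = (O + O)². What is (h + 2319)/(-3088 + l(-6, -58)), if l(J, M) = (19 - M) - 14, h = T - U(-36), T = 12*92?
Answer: 1761/3025 ≈ 0.58215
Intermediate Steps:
T = 1104
U(O) = 4*O² (U(O) = (2*O)² = 4*O²)
h = -4080 (h = 1104 - 4*(-36)² = 1104 - 4*1296 = 1104 - 1*5184 = 1104 - 5184 = -4080)
l(J, M) = 5 - M
(h + 2319)/(-3088 + l(-6, -58)) = (-4080 + 2319)/(-3088 + (5 - 1*(-58))) = -1761/(-3088 + (5 + 58)) = -1761/(-3088 + 63) = -1761/(-3025) = -1761*(-1/3025) = 1761/3025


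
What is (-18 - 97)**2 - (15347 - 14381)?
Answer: 12259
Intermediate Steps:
(-18 - 97)**2 - (15347 - 14381) = (-115)**2 - 1*966 = 13225 - 966 = 12259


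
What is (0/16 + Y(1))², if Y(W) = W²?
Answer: 1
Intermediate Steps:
(0/16 + Y(1))² = (0/16 + 1²)² = (0*(1/16) + 1)² = (0 + 1)² = 1² = 1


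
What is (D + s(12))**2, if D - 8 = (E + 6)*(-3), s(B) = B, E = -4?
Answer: 196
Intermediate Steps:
D = 2 (D = 8 + (-4 + 6)*(-3) = 8 + 2*(-3) = 8 - 6 = 2)
(D + s(12))**2 = (2 + 12)**2 = 14**2 = 196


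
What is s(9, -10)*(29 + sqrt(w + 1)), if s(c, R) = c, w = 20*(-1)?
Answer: 261 + 9*I*sqrt(19) ≈ 261.0 + 39.23*I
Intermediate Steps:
w = -20
s(9, -10)*(29 + sqrt(w + 1)) = 9*(29 + sqrt(-20 + 1)) = 9*(29 + sqrt(-19)) = 9*(29 + I*sqrt(19)) = 261 + 9*I*sqrt(19)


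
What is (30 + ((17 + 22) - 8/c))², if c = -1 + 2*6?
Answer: 564001/121 ≈ 4661.2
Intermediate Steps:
c = 11 (c = -1 + 12 = 11)
(30 + ((17 + 22) - 8/c))² = (30 + ((17 + 22) - 8/11))² = (30 + (39 - 8*1/11))² = (30 + (39 - 8/11))² = (30 + 421/11)² = (751/11)² = 564001/121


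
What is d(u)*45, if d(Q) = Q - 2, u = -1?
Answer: -135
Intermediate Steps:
d(Q) = -2 + Q
d(u)*45 = (-2 - 1)*45 = -3*45 = -135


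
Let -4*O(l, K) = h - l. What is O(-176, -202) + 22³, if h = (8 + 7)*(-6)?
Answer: 21253/2 ≈ 10627.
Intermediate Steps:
h = -90 (h = 15*(-6) = -90)
O(l, K) = 45/2 + l/4 (O(l, K) = -(-90 - l)/4 = 45/2 + l/4)
O(-176, -202) + 22³ = (45/2 + (¼)*(-176)) + 22³ = (45/2 - 44) + 10648 = -43/2 + 10648 = 21253/2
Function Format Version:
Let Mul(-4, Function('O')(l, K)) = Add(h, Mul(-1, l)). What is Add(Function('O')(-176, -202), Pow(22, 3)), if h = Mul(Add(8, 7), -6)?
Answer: Rational(21253, 2) ≈ 10627.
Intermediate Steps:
h = -90 (h = Mul(15, -6) = -90)
Function('O')(l, K) = Add(Rational(45, 2), Mul(Rational(1, 4), l)) (Function('O')(l, K) = Mul(Rational(-1, 4), Add(-90, Mul(-1, l))) = Add(Rational(45, 2), Mul(Rational(1, 4), l)))
Add(Function('O')(-176, -202), Pow(22, 3)) = Add(Add(Rational(45, 2), Mul(Rational(1, 4), -176)), Pow(22, 3)) = Add(Add(Rational(45, 2), -44), 10648) = Add(Rational(-43, 2), 10648) = Rational(21253, 2)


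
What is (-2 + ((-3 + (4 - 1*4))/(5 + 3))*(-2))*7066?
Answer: -17665/2 ≈ -8832.5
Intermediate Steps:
(-2 + ((-3 + (4 - 1*4))/(5 + 3))*(-2))*7066 = (-2 + ((-3 + (4 - 4))/8)*(-2))*7066 = (-2 + ((-3 + 0)*(1/8))*(-2))*7066 = (-2 - 3*1/8*(-2))*7066 = (-2 - 3/8*(-2))*7066 = (-2 + 3/4)*7066 = -5/4*7066 = -17665/2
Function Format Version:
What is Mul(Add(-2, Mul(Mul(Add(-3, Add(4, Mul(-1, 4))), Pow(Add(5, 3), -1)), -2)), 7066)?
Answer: Rational(-17665, 2) ≈ -8832.5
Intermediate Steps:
Mul(Add(-2, Mul(Mul(Add(-3, Add(4, Mul(-1, 4))), Pow(Add(5, 3), -1)), -2)), 7066) = Mul(Add(-2, Mul(Mul(Add(-3, Add(4, -4)), Pow(8, -1)), -2)), 7066) = Mul(Add(-2, Mul(Mul(Add(-3, 0), Rational(1, 8)), -2)), 7066) = Mul(Add(-2, Mul(Mul(-3, Rational(1, 8)), -2)), 7066) = Mul(Add(-2, Mul(Rational(-3, 8), -2)), 7066) = Mul(Add(-2, Rational(3, 4)), 7066) = Mul(Rational(-5, 4), 7066) = Rational(-17665, 2)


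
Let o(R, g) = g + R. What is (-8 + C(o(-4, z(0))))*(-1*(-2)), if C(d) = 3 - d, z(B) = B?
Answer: -2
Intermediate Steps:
o(R, g) = R + g
(-8 + C(o(-4, z(0))))*(-1*(-2)) = (-8 + (3 - (-4 + 0)))*(-1*(-2)) = (-8 + (3 - 1*(-4)))*2 = (-8 + (3 + 4))*2 = (-8 + 7)*2 = -1*2 = -2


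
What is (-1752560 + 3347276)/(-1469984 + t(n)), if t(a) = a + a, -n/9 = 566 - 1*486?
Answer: -398679/367856 ≈ -1.0838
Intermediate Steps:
n = -720 (n = -9*(566 - 1*486) = -9*(566 - 486) = -9*80 = -720)
t(a) = 2*a
(-1752560 + 3347276)/(-1469984 + t(n)) = (-1752560 + 3347276)/(-1469984 + 2*(-720)) = 1594716/(-1469984 - 1440) = 1594716/(-1471424) = 1594716*(-1/1471424) = -398679/367856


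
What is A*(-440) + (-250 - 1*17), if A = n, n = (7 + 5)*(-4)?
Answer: 20853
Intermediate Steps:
n = -48 (n = 12*(-4) = -48)
A = -48
A*(-440) + (-250 - 1*17) = -48*(-440) + (-250 - 1*17) = 21120 + (-250 - 17) = 21120 - 267 = 20853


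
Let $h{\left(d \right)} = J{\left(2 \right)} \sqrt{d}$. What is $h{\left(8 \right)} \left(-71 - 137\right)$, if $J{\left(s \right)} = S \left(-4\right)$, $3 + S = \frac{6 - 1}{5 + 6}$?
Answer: $- \frac{46592 \sqrt{2}}{11} \approx -5990.1$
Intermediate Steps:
$S = - \frac{28}{11}$ ($S = -3 + \frac{6 - 1}{5 + 6} = -3 + \frac{5}{11} = - \frac{28}{11} \approx -2.5455$)
$J{\left(s \right)} = \frac{112}{11}$ ($J{\left(s \right)} = \left(- \frac{28}{11}\right) \left(-4\right) = \frac{112}{11}$)
$h{\left(d \right)} = \frac{112 \sqrt{d}}{11}$
$h{\left(8 \right)} \left(-71 - 137\right) = \frac{112 \sqrt{8}}{11} \left(-71 - 137\right) = \frac{112 \cdot 2 \sqrt{2}}{11} \left(-208\right) = \frac{224 \sqrt{2}}{11} \left(-208\right) = - \frac{46592 \sqrt{2}}{11}$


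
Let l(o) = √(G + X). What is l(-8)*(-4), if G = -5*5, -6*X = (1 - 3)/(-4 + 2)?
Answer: -2*I*√906/3 ≈ -20.067*I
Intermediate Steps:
X = -⅙ (X = -(1 - 3)/(6*(-4 + 2)) = -(-1)/(3*(-2)) = -(-1)*(-1)/(3*2) = -⅙*1 = -⅙ ≈ -0.16667)
G = -25
l(o) = I*√906/6 (l(o) = √(-25 - ⅙) = √(-151/6) = I*√906/6)
l(-8)*(-4) = (I*√906/6)*(-4) = -2*I*√906/3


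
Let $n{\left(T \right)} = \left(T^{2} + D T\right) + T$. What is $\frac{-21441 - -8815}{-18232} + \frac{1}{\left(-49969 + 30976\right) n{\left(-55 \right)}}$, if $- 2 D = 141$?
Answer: $\frac{1642068951023}{2371154874660} \approx 0.69252$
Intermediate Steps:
$D = - \frac{141}{2}$ ($D = \left(- \frac{1}{2}\right) 141 = - \frac{141}{2} \approx -70.5$)
$n{\left(T \right)} = T^{2} - \frac{139 T}{2}$ ($n{\left(T \right)} = \left(T^{2} - \frac{141 T}{2}\right) + T = T^{2} - \frac{139 T}{2}$)
$\frac{-21441 - -8815}{-18232} + \frac{1}{\left(-49969 + 30976\right) n{\left(-55 \right)}} = \frac{-21441 - -8815}{-18232} + \frac{1}{\left(-49969 + 30976\right) \frac{1}{2} \left(-55\right) \left(-139 + 2 \left(-55\right)\right)} = \left(-21441 + 8815\right) \left(- \frac{1}{18232}\right) + \frac{1}{\left(-18993\right) \frac{1}{2} \left(-55\right) \left(-139 - 110\right)} = \left(-12626\right) \left(- \frac{1}{18232}\right) - \frac{1}{18993 \cdot \frac{1}{2} \left(-55\right) \left(-249\right)} = \frac{6313}{9116} - \frac{1}{18993 \cdot \frac{13695}{2}} = \frac{6313}{9116} - \frac{2}{260109135} = \frac{1642068951023}{2371154874660}$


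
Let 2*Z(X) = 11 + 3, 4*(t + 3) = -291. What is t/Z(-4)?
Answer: -303/28 ≈ -10.821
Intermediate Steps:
t = -303/4 (t = -3 + (¼)*(-291) = -3 - 291/4 = -303/4 ≈ -75.750)
Z(X) = 7 (Z(X) = (11 + 3)/2 = (½)*14 = 7)
t/Z(-4) = -303/4/7 = -303/4*⅐ = -303/28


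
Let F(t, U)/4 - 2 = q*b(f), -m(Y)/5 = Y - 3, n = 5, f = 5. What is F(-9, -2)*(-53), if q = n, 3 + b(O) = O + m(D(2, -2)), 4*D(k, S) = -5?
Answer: -25069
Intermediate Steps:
D(k, S) = -5/4 (D(k, S) = (¼)*(-5) = -5/4)
m(Y) = 15 - 5*Y (m(Y) = -5*(Y - 3) = -5*(-3 + Y) = 15 - 5*Y)
b(O) = 73/4 + O (b(O) = -3 + (O + (15 - 5*(-5/4))) = -3 + (O + (15 + 25/4)) = -3 + (O + 85/4) = -3 + (85/4 + O) = 73/4 + O)
q = 5
F(t, U) = 473 (F(t, U) = 8 + 4*(5*(73/4 + 5)) = 8 + 4*(5*(93/4)) = 8 + 4*(465/4) = 8 + 465 = 473)
F(-9, -2)*(-53) = 473*(-53) = -25069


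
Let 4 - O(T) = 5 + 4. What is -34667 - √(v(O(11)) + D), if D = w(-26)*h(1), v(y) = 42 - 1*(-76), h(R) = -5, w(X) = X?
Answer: -34667 - 2*√62 ≈ -34683.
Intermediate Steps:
O(T) = -5 (O(T) = 4 - (5 + 4) = 4 - 1*9 = 4 - 9 = -5)
v(y) = 118 (v(y) = 42 + 76 = 118)
D = 130 (D = -26*(-5) = 130)
-34667 - √(v(O(11)) + D) = -34667 - √(118 + 130) = -34667 - √248 = -34667 - 2*√62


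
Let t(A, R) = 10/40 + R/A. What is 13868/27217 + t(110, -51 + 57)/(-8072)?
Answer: 24625525581/48333037280 ≈ 0.50950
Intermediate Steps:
t(A, R) = ¼ + R/A (t(A, R) = 10*(1/40) + R/A = ¼ + R/A)
13868/27217 + t(110, -51 + 57)/(-8072) = 13868/27217 + (((-51 + 57) + (¼)*110)/110)/(-8072) = 13868*(1/27217) + ((6 + 55/2)/110)*(-1/8072) = 13868/27217 + ((1/110)*(67/2))*(-1/8072) = 13868/27217 + (67/220)*(-1/8072) = 13868/27217 - 67/1775840 = 24625525581/48333037280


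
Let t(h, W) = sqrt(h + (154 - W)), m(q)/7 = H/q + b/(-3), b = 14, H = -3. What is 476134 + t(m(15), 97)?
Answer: 476134 + 2*sqrt(1290)/15 ≈ 4.7614e+5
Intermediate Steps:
m(q) = -98/3 - 21/q (m(q) = 7*(-3/q + 14/(-3)) = 7*(-3/q + 14*(-1/3)) = 7*(-3/q - 14/3) = 7*(-14/3 - 3/q) = -98/3 - 21/q)
t(h, W) = sqrt(154 + h - W)
476134 + t(m(15), 97) = 476134 + sqrt(154 + (-98/3 - 21/15) - 1*97) = 476134 + sqrt(154 + (-98/3 - 21*1/15) - 97) = 476134 + sqrt(154 + (-98/3 - 7/5) - 97) = 476134 + sqrt(154 - 511/15 - 97) = 476134 + sqrt(344/15) = 476134 + 2*sqrt(1290)/15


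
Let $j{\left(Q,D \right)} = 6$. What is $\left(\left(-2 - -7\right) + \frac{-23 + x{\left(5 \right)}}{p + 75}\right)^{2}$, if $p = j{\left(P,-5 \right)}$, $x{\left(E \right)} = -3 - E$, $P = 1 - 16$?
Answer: $\frac{139876}{6561} \approx 21.319$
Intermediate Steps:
$P = -15$ ($P = 1 - 16 = -15$)
$p = 6$
$\left(\left(-2 - -7\right) + \frac{-23 + x{\left(5 \right)}}{p + 75}\right)^{2} = \left(\left(-2 - -7\right) + \frac{-23 - 8}{6 + 75}\right)^{2} = \left(\left(-2 + 7\right) + \frac{-23 - 8}{81}\right)^{2} = \left(5 + \left(-23 - 8\right) \frac{1}{81}\right)^{2} = \left(5 - \frac{31}{81}\right)^{2} = \left(\frac{374}{81}\right)^{2} = \frac{139876}{6561}$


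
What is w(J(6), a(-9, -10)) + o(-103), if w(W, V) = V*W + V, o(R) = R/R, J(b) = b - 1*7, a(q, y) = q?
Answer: 1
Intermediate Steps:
J(b) = -7 + b (J(b) = b - 7 = -7 + b)
o(R) = 1
w(W, V) = V + V*W
w(J(6), a(-9, -10)) + o(-103) = -9*(1 + (-7 + 6)) + 1 = -9*(1 - 1) + 1 = -9*0 + 1 = 0 + 1 = 1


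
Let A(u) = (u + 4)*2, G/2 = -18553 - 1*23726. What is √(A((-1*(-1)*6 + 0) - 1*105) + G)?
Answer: 2*I*√21187 ≈ 291.12*I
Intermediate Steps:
G = -84558 (G = 2*(-18553 - 1*23726) = 2*(-18553 - 23726) = 2*(-42279) = -84558)
A(u) = 8 + 2*u (A(u) = (4 + u)*2 = 8 + 2*u)
√(A((-1*(-1)*6 + 0) - 1*105) + G) = √((8 + 2*((-1*(-1)*6 + 0) - 1*105)) - 84558) = √((8 + 2*((1*6 + 0) - 105)) - 84558) = √((8 + 2*((6 + 0) - 105)) - 84558) = √((8 + 2*(6 - 105)) - 84558) = √((8 + 2*(-99)) - 84558) = √((8 - 198) - 84558) = √(-190 - 84558) = √(-84748) = 2*I*√21187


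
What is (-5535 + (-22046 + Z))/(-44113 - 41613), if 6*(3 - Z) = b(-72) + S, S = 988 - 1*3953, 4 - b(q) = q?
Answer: 54193/171452 ≈ 0.31608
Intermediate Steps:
b(q) = 4 - q
S = -2965 (S = 988 - 3953 = -2965)
Z = 969/2 (Z = 3 - ((4 - 1*(-72)) - 2965)/6 = 3 - ((4 + 72) - 2965)/6 = 3 - (76 - 2965)/6 = 3 - 1/6*(-2889) = 3 + 963/2 = 969/2 ≈ 484.50)
(-5535 + (-22046 + Z))/(-44113 - 41613) = (-5535 + (-22046 + 969/2))/(-44113 - 41613) = (-5535 - 43123/2)/(-85726) = -54193/2*(-1/85726) = 54193/171452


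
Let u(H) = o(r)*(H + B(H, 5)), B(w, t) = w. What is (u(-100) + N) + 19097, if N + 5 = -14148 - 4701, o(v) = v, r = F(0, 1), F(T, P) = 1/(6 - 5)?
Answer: 43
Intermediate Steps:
F(T, P) = 1 (F(T, P) = 1/1 = 1)
r = 1
N = -18854 (N = -5 + (-14148 - 4701) = -5 - 18849 = -18854)
u(H) = 2*H (u(H) = 1*(H + H) = 1*(2*H) = 2*H)
(u(-100) + N) + 19097 = (2*(-100) - 18854) + 19097 = (-200 - 18854) + 19097 = -19054 + 19097 = 43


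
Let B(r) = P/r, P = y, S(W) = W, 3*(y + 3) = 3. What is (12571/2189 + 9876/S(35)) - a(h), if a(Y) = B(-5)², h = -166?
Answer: 110231453/383075 ≈ 287.75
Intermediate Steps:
y = -2 (y = -3 + (⅓)*3 = -3 + 1 = -2)
P = -2
B(r) = -2/r
a(Y) = 4/25 (a(Y) = (-2/(-5))² = (-2*(-⅕))² = (⅖)² = 4/25)
(12571/2189 + 9876/S(35)) - a(h) = (12571/2189 + 9876/35) - 1*4/25 = (12571*(1/2189) + 9876*(1/35)) - 4/25 = (12571/2189 + 9876/35) - 4/25 = 22058549/76615 - 4/25 = 110231453/383075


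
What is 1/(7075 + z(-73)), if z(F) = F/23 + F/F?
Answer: 23/162675 ≈ 0.00014139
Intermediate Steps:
z(F) = 1 + F/23 (z(F) = F*(1/23) + 1 = F/23 + 1 = 1 + F/23)
1/(7075 + z(-73)) = 1/(7075 + (1 + (1/23)*(-73))) = 1/(7075 + (1 - 73/23)) = 1/(7075 - 50/23) = 1/(162675/23) = 23/162675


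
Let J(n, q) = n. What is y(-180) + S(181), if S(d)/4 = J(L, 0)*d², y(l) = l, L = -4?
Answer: -524356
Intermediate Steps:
S(d) = -16*d² (S(d) = 4*(-4*d²) = -16*d²)
y(-180) + S(181) = -180 - 16*181² = -180 - 16*32761 = -180 - 524176 = -524356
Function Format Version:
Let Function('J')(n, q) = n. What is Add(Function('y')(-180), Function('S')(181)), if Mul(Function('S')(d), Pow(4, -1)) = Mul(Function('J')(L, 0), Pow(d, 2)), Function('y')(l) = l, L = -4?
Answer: -524356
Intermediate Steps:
Function('S')(d) = Mul(-16, Pow(d, 2)) (Function('S')(d) = Mul(4, Mul(-4, Pow(d, 2))) = Mul(-16, Pow(d, 2)))
Add(Function('y')(-180), Function('S')(181)) = Add(-180, Mul(-16, Pow(181, 2))) = Add(-180, Mul(-16, 32761)) = Add(-180, -524176) = -524356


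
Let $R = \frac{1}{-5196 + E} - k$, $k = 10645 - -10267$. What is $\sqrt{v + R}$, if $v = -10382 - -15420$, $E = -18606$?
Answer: $\frac{i \sqrt{8993179852098}}{23802} \approx 125.99 i$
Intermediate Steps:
$v = 5038$ ($v = -10382 + 15420 = 5038$)
$k = 20912$ ($k = 10645 + 10267 = 20912$)
$R = - \frac{497747425}{23802}$ ($R = \frac{1}{-5196 - 18606} - 20912 = \frac{1}{-23802} - 20912 = - \frac{1}{23802} - 20912 = - \frac{497747425}{23802} \approx -20912.0$)
$\sqrt{v + R} = \sqrt{5038 - \frac{497747425}{23802}} = \sqrt{- \frac{377832949}{23802}} = \frac{i \sqrt{8993179852098}}{23802}$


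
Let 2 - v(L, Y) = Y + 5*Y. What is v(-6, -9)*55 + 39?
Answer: 3119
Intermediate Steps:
v(L, Y) = 2 - 6*Y (v(L, Y) = 2 - (Y + 5*Y) = 2 - 6*Y)
v(-6, -9)*55 + 39 = (2 - 6*(-9))*55 + 39 = (2 + 54)*55 + 39 = 56*55 + 39 = 3080 + 39 = 3119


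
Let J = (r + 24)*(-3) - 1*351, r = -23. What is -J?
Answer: 354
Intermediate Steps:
J = -354 (J = (-23 + 24)*(-3) - 1*351 = 1*(-3) - 351 = -3 - 351 = -354)
-J = -1*(-354) = 354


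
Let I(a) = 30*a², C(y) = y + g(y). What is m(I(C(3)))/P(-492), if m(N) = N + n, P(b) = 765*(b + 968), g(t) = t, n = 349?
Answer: 1429/364140 ≈ 0.0039243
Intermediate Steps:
P(b) = 740520 + 765*b (P(b) = 765*(968 + b) = 740520 + 765*b)
C(y) = 2*y (C(y) = y + y = 2*y)
m(N) = 349 + N (m(N) = N + 349 = 349 + N)
m(I(C(3)))/P(-492) = (349 + 30*(2*3)²)/(740520 + 765*(-492)) = (349 + 30*6²)/(740520 - 376380) = (349 + 30*36)/364140 = (349 + 1080)*(1/364140) = 1429*(1/364140) = 1429/364140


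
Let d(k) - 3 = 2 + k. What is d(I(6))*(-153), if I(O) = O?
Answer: -1683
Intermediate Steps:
d(k) = 5 + k (d(k) = 3 + (2 + k) = 5 + k)
d(I(6))*(-153) = (5 + 6)*(-153) = 11*(-153) = -1683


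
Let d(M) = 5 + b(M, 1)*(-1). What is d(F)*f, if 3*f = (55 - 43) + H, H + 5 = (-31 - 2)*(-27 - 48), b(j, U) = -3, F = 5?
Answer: 19856/3 ≈ 6618.7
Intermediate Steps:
H = 2470 (H = -5 + (-31 - 2)*(-27 - 48) = -5 - 33*(-75) = -5 + 2475 = 2470)
d(M) = 8 (d(M) = 5 - 3*(-1) = 5 + 3 = 8)
f = 2482/3 (f = ((55 - 43) + 2470)/3 = (12 + 2470)/3 = (1/3)*2482 = 2482/3 ≈ 827.33)
d(F)*f = 8*(2482/3) = 19856/3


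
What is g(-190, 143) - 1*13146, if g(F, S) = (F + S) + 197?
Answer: -12996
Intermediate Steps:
g(F, S) = 197 + F + S
g(-190, 143) - 1*13146 = (197 - 190 + 143) - 1*13146 = 150 - 13146 = -12996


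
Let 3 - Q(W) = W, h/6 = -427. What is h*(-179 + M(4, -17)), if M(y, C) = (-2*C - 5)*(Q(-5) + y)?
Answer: -432978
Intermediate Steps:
h = -2562 (h = 6*(-427) = -2562)
Q(W) = 3 - W
M(y, C) = (-5 - 2*C)*(8 + y) (M(y, C) = (-2*C - 5)*((3 - 1*(-5)) + y) = (-5 - 2*C)*((3 + 5) + y) = (-5 - 2*C)*(8 + y))
h*(-179 + M(4, -17)) = -2562*(-179 + (-40 - 16*(-17) - 5*4 - 2*(-17)*4)) = -2562*(-179 + (-40 + 272 - 20 + 136)) = -2562*(-179 + 348) = -2562*169 = -432978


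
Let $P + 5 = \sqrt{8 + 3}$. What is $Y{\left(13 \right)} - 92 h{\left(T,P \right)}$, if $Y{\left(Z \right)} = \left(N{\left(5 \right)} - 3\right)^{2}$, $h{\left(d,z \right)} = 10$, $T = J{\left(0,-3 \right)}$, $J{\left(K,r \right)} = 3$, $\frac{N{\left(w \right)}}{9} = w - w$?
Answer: $-911$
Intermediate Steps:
$N{\left(w \right)} = 0$ ($N{\left(w \right)} = 9 \left(w - w\right) = 9 \cdot 0 = 0$)
$P = -5 + \sqrt{11}$ ($P = -5 + \sqrt{8 + 3} = -5 + \sqrt{11} \approx -1.6834$)
$T = 3$
$Y{\left(Z \right)} = 9$ ($Y{\left(Z \right)} = \left(0 - 3\right)^{2} = \left(-3\right)^{2} = 9$)
$Y{\left(13 \right)} - 92 h{\left(T,P \right)} = 9 - 920 = -911$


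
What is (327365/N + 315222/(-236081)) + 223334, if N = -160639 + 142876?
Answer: 936469764396251/4193506803 ≈ 2.2331e+5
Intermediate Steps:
N = -17763
(327365/N + 315222/(-236081)) + 223334 = (327365/(-17763) + 315222/(-236081)) + 223334 = (327365*(-1/17763) + 315222*(-1/236081)) + 223334 = (-327365/17763 - 315222/236081) + 223334 = -82883944951/4193506803 + 223334 = 936469764396251/4193506803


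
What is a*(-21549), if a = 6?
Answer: -129294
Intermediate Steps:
a*(-21549) = 6*(-21549) = -129294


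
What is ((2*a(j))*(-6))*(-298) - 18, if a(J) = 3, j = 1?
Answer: 10710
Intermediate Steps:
((2*a(j))*(-6))*(-298) - 18 = ((2*3)*(-6))*(-298) - 18 = (6*(-6))*(-298) - 18 = -36*(-298) - 18 = 10728 - 18 = 10710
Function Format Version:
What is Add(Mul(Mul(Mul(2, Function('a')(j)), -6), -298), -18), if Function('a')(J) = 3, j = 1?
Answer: 10710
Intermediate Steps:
Add(Mul(Mul(Mul(2, Function('a')(j)), -6), -298), -18) = Add(Mul(Mul(Mul(2, 3), -6), -298), -18) = Add(Mul(Mul(6, -6), -298), -18) = Add(Mul(-36, -298), -18) = Add(10728, -18) = 10710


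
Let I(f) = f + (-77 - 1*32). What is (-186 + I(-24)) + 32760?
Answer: 32441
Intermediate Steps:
I(f) = -109 + f (I(f) = f + (-77 - 32) = f - 109 = -109 + f)
(-186 + I(-24)) + 32760 = (-186 + (-109 - 24)) + 32760 = (-186 - 133) + 32760 = -319 + 32760 = 32441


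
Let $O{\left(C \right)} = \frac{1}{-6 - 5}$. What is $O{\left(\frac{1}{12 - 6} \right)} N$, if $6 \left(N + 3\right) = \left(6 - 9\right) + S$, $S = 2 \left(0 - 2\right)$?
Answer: $\frac{25}{66} \approx 0.37879$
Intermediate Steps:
$S = -4$ ($S = 2 \left(-2\right) = -4$)
$O{\left(C \right)} = - \frac{1}{11}$ ($O{\left(C \right)} = \frac{1}{-11} = - \frac{1}{11}$)
$N = - \frac{25}{6}$ ($N = -3 + \frac{\left(6 - 9\right) - 4}{6} = -3 + \frac{-3 - 4}{6} = -3 + \frac{1}{6} \left(-7\right) = -3 - \frac{7}{6} = - \frac{25}{6} \approx -4.1667$)
$O{\left(\frac{1}{12 - 6} \right)} N = \left(- \frac{1}{11}\right) \left(- \frac{25}{6}\right) = \frac{25}{66}$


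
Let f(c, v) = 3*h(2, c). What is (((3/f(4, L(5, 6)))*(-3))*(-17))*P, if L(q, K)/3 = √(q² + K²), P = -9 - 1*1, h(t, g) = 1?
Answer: -510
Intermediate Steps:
P = -10 (P = -9 - 1 = -10)
L(q, K) = 3*√(K² + q²) (L(q, K) = 3*√(q² + K²) = 3*√(K² + q²))
f(c, v) = 3 (f(c, v) = 3*1 = 3)
(((3/f(4, L(5, 6)))*(-3))*(-17))*P = (((3/3)*(-3))*(-17))*(-10) = (((3*(⅓))*(-3))*(-17))*(-10) = ((1*(-3))*(-17))*(-10) = -3*(-17)*(-10) = 51*(-10) = -510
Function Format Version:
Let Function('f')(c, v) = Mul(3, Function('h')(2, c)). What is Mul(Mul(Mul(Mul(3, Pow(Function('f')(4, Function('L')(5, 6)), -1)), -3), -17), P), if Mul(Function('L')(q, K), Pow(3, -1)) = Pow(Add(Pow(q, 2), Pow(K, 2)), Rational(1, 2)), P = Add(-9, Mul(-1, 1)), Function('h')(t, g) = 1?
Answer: -510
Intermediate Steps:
P = -10 (P = Add(-9, -1) = -10)
Function('L')(q, K) = Mul(3, Pow(Add(Pow(K, 2), Pow(q, 2)), Rational(1, 2))) (Function('L')(q, K) = Mul(3, Pow(Add(Pow(q, 2), Pow(K, 2)), Rational(1, 2))) = Mul(3, Pow(Add(Pow(K, 2), Pow(q, 2)), Rational(1, 2))))
Function('f')(c, v) = 3 (Function('f')(c, v) = Mul(3, 1) = 3)
Mul(Mul(Mul(Mul(3, Pow(Function('f')(4, Function('L')(5, 6)), -1)), -3), -17), P) = Mul(Mul(Mul(Mul(3, Pow(3, -1)), -3), -17), -10) = Mul(Mul(Mul(Mul(3, Rational(1, 3)), -3), -17), -10) = Mul(Mul(Mul(1, -3), -17), -10) = Mul(Mul(-3, -17), -10) = Mul(51, -10) = -510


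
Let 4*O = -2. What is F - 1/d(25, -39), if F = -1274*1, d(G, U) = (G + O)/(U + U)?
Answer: -62270/49 ≈ -1270.8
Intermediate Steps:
O = -1/2 (O = (1/4)*(-2) = -1/2 ≈ -0.50000)
d(G, U) = (-1/2 + G)/(2*U) (d(G, U) = (G - 1/2)/(U + U) = (-1/2 + G)/((2*U)) = (-1/2 + G)*(1/(2*U)) = (-1/2 + G)/(2*U))
F = -1274
F - 1/d(25, -39) = -1274 - 1/((1/4)*(-1 + 2*25)/(-39)) = -1274 - 1/((1/4)*(-1/39)*(-1 + 50)) = -1274 - 1/((1/4)*(-1/39)*49) = -1274 - 1/(-49/156) = -1274 - 1*(-156/49) = -1274 + 156/49 = -62270/49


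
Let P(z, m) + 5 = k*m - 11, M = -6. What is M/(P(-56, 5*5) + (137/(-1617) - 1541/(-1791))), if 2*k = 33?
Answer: -11584188/767019377 ≈ -0.015103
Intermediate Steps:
k = 33/2 (k = (1/2)*33 = 33/2 ≈ 16.500)
P(z, m) = -16 + 33*m/2 (P(z, m) = -5 + (33*m/2 - 11) = -5 + (-11 + 33*m/2) = -16 + 33*m/2)
M/(P(-56, 5*5) + (137/(-1617) - 1541/(-1791))) = -6/((-16 + 33*(5*5)/2) + (137/(-1617) - 1541/(-1791))) = -6/((-16 + (33/2)*25) + (137*(-1/1617) - 1541*(-1/1791))) = -6/((-16 + 825/2) + (-137/1617 + 1541/1791)) = -6/(793/2 + 748810/965349) = -6/767019377/1930698 = -6*1930698/767019377 = -11584188/767019377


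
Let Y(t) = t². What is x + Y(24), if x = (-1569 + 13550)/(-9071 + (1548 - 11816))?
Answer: 11127283/19339 ≈ 575.38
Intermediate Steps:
x = -11981/19339 (x = 11981/(-9071 - 10268) = 11981/(-19339) = 11981*(-1/19339) = -11981/19339 ≈ -0.61952)
x + Y(24) = -11981/19339 + 24² = -11981/19339 + 576 = 11127283/19339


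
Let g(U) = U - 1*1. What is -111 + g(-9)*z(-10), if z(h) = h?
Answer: -11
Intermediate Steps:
g(U) = -1 + U (g(U) = U - 1 = -1 + U)
-111 + g(-9)*z(-10) = -111 + (-1 - 9)*(-10) = -111 - 10*(-10) = -111 + 100 = -11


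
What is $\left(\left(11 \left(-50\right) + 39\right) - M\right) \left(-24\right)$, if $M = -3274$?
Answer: $-66312$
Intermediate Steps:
$\left(\left(11 \left(-50\right) + 39\right) - M\right) \left(-24\right) = \left(\left(11 \left(-50\right) + 39\right) - -3274\right) \left(-24\right) = \left(\left(-550 + 39\right) + 3274\right) \left(-24\right) = \left(-511 + 3274\right) \left(-24\right) = 2763 \left(-24\right) = -66312$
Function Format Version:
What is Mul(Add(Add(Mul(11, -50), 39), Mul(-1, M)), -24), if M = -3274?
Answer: -66312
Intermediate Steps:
Mul(Add(Add(Mul(11, -50), 39), Mul(-1, M)), -24) = Mul(Add(Add(Mul(11, -50), 39), Mul(-1, -3274)), -24) = Mul(Add(Add(-550, 39), 3274), -24) = Mul(Add(-511, 3274), -24) = Mul(2763, -24) = -66312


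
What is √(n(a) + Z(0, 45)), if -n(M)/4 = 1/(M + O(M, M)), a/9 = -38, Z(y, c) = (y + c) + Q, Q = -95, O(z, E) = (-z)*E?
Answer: 2*I*√97510546/2793 ≈ 7.0711*I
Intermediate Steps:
O(z, E) = -E*z
Z(y, c) = -95 + c + y (Z(y, c) = (y + c) - 95 = (c + y) - 95 = -95 + c + y)
a = -342 (a = 9*(-38) = -342)
n(M) = -4/(M - M²) (n(M) = -4/(M - M*M) = -4/(M - M²))
√(n(a) + Z(0, 45)) = √(4/(-342*(-1 - 342)) + (-95 + 45 + 0)) = √(4*(-1/342)/(-343) - 50) = √(4*(-1/342)*(-1/343) - 50) = √(2/58653 - 50) = √(-2932648/58653) = 2*I*√97510546/2793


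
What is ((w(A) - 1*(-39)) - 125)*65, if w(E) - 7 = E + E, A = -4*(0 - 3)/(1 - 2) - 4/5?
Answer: -6799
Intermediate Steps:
A = -64/5 (A = -4/((-1/(-3))) - 4*⅕ = -4/((-1*(-⅓))) - ⅘ = -4/⅓ - ⅘ = -4*3 - ⅘ = -12 - ⅘ = -64/5 ≈ -12.800)
w(E) = 7 + 2*E (w(E) = 7 + (E + E) = 7 + 2*E)
((w(A) - 1*(-39)) - 125)*65 = (((7 + 2*(-64/5)) - 1*(-39)) - 125)*65 = (((7 - 128/5) + 39) - 125)*65 = ((-93/5 + 39) - 125)*65 = (102/5 - 125)*65 = -523/5*65 = -6799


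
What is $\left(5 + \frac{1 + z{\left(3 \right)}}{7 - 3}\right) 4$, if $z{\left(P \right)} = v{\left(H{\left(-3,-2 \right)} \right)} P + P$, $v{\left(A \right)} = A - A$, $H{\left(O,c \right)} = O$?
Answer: $24$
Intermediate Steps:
$v{\left(A \right)} = 0$
$z{\left(P \right)} = P$ ($z{\left(P \right)} = 0 P + P = 0 + P = P$)
$\left(5 + \frac{1 + z{\left(3 \right)}}{7 - 3}\right) 4 = \left(5 + \frac{1 + 3}{7 - 3}\right) 4 = \left(5 + \frac{4}{4}\right) 4 = \left(5 + 4 \cdot \frac{1}{4}\right) 4 = \left(5 + 1\right) 4 = 6 \cdot 4 = 24$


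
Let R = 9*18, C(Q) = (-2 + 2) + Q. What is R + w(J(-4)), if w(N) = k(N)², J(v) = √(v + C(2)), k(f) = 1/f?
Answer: 323/2 ≈ 161.50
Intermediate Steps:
C(Q) = Q (C(Q) = 0 + Q = Q)
J(v) = √(2 + v) (J(v) = √(v + 2) = √(2 + v))
R = 162
w(N) = N⁻² (w(N) = (1/N)² = N⁻²)
R + w(J(-4)) = 162 + (√(2 - 4))⁻² = 162 + (√(-2))⁻² = 162 + (I*√2)⁻² = 162 - ½ = 323/2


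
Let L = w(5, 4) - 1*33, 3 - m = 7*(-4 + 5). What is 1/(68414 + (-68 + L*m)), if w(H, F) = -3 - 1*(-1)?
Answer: 1/68486 ≈ 1.4602e-5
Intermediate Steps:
w(H, F) = -2 (w(H, F) = -3 + 1 = -2)
m = -4 (m = 3 - 7*(-4 + 5) = 3 - 7 = -4)
L = -35 (L = -2 - 1*33 = -2 - 33 = -35)
1/(68414 + (-68 + L*m)) = 1/(68414 + (-68 - 35*(-4))) = 1/(68414 + (-68 + 140)) = 1/(68414 + 72) = 1/68486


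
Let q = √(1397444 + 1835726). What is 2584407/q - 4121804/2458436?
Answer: -1030451/614609 + 2584407*√3233170/3233170 ≈ 1435.6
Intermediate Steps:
q = √3233170 ≈ 1798.1
2584407/q - 4121804/2458436 = 2584407/(√3233170) - 4121804/2458436 = 2584407*(√3233170/3233170) - 4121804*1/2458436 = 2584407*√3233170/3233170 - 1030451/614609 = -1030451/614609 + 2584407*√3233170/3233170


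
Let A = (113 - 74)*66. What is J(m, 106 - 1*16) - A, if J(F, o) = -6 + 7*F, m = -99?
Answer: -3273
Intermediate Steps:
A = 2574 (A = 39*66 = 2574)
J(m, 106 - 1*16) - A = (-6 + 7*(-99)) - 1*2574 = (-6 - 693) - 2574 = -699 - 2574 = -3273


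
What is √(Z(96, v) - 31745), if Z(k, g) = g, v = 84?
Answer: I*√31661 ≈ 177.94*I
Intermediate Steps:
√(Z(96, v) - 31745) = √(84 - 31745) = √(-31661) = I*√31661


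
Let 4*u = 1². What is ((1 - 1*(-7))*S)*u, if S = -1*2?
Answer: -4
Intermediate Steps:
u = ¼ (u = (¼)*1² = (¼)*1 = ¼ ≈ 0.25000)
S = -2
((1 - 1*(-7))*S)*u = ((1 - 1*(-7))*(-2))*(¼) = ((1 + 7)*(-2))*(¼) = (8*(-2))*(¼) = -16*¼ = -4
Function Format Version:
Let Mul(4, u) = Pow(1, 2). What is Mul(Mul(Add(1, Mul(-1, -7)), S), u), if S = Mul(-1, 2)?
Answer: -4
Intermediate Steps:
u = Rational(1, 4) (u = Mul(Rational(1, 4), Pow(1, 2)) = Mul(Rational(1, 4), 1) = Rational(1, 4) ≈ 0.25000)
S = -2
Mul(Mul(Add(1, Mul(-1, -7)), S), u) = Mul(Mul(Add(1, Mul(-1, -7)), -2), Rational(1, 4)) = Mul(Mul(Add(1, 7), -2), Rational(1, 4)) = Mul(Mul(8, -2), Rational(1, 4)) = Mul(-16, Rational(1, 4)) = -4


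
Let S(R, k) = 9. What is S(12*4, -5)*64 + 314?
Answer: 890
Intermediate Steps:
S(12*4, -5)*64 + 314 = 9*64 + 314 = 576 + 314 = 890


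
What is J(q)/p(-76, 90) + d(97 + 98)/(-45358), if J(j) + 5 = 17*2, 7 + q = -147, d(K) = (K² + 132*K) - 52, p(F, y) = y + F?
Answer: 105850/158753 ≈ 0.66676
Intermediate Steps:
p(F, y) = F + y
d(K) = -52 + K² + 132*K
q = -154 (q = -7 - 147 = -154)
J(j) = 29 (J(j) = -5 + 17*2 = -5 + 34 = 29)
J(q)/p(-76, 90) + d(97 + 98)/(-45358) = 29/(-76 + 90) + (-52 + (97 + 98)² + 132*(97 + 98))/(-45358) = 29/14 + (-52 + 195² + 132*195)*(-1/45358) = 29*(1/14) + (-52 + 38025 + 25740)*(-1/45358) = 29/14 + 63713*(-1/45358) = 29/14 - 63713/45358 = 105850/158753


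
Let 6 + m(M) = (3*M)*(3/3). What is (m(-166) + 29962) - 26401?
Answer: 3057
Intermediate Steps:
m(M) = -6 + 3*M (m(M) = -6 + (3*M)*(3/3) = -6 + (3*M)*(3*(1/3)) = -6 + (3*M)*1 = -6 + 3*M)
(m(-166) + 29962) - 26401 = ((-6 + 3*(-166)) + 29962) - 26401 = ((-6 - 498) + 29962) - 26401 = (-504 + 29962) - 26401 = 29458 - 26401 = 3057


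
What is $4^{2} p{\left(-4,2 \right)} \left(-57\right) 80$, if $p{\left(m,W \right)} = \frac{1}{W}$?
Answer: $-36480$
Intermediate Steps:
$4^{2} p{\left(-4,2 \right)} \left(-57\right) 80 = \frac{4^{2}}{2} \left(-57\right) 80 = 16 \cdot \frac{1}{2} \left(-57\right) 80 = 8 \left(-57\right) 80 = \left(-456\right) 80 = -36480$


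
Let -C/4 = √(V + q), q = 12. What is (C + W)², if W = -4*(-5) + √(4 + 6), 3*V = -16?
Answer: (60 - 8*√15 + 3*√10)²/9 ≈ 164.72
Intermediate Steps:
V = -16/3 (V = (⅓)*(-16) = -16/3 ≈ -5.3333)
W = 20 + √10 ≈ 23.162
C = -8*√15/3 (C = -4*√(-16/3 + 12) = -8*√15/3 ≈ -10.328)
(C + W)² = (-8*√15/3 + (20 + √10))² = (20 + √10 - 8*√15/3)²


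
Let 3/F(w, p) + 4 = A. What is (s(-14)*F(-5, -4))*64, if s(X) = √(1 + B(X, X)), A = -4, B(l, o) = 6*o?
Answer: -24*I*√83 ≈ -218.65*I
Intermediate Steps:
s(X) = √(1 + 6*X)
F(w, p) = -3/8 (F(w, p) = 3/(-4 - 4) = 3/(-8) = 3*(-⅛) = -3/8)
(s(-14)*F(-5, -4))*64 = (√(1 + 6*(-14))*(-3/8))*64 = (√(1 - 84)*(-3/8))*64 = (√(-83)*(-3/8))*64 = ((I*√83)*(-3/8))*64 = -3*I*√83/8*64 = -24*I*√83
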